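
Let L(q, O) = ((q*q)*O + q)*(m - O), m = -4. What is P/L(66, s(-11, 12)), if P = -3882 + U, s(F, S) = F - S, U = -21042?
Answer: 4154/317053 ≈ 0.013102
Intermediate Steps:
L(q, O) = (-4 - O)*(q + O*q²) (L(q, O) = ((q*q)*O + q)*(-4 - O) = (q²*O + q)*(-4 - O) = (O*q² + q)*(-4 - O) = (q + O*q²)*(-4 - O) = (-4 - O)*(q + O*q²))
P = -24924 (P = -3882 - 21042 = -24924)
P/L(66, s(-11, 12)) = -24924*(-1/(66*(4 + (-11 - 1*12) + 66*(-11 - 1*12)² + 4*(-11 - 1*12)*66))) = -24924*(-1/(66*(4 + (-11 - 12) + 66*(-11 - 12)² + 4*(-11 - 12)*66))) = -24924*(-1/(66*(4 - 23 + 66*(-23)² + 4*(-23)*66))) = -24924*(-1/(66*(4 - 23 + 66*529 - 6072))) = -24924*(-1/(66*(4 - 23 + 34914 - 6072))) = -24924/((-1*66*28823)) = -24924/(-1902318) = -24924*(-1/1902318) = 4154/317053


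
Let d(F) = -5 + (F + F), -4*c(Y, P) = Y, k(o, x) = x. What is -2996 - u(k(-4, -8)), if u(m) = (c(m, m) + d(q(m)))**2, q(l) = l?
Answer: -3357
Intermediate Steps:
c(Y, P) = -Y/4
d(F) = -5 + 2*F
u(m) = (-5 + 7*m/4)**2 (u(m) = (-m/4 + (-5 + 2*m))**2 = (-5 + 7*m/4)**2)
-2996 - u(k(-4, -8)) = -2996 - (-20 + 7*(-8))**2/16 = -2996 - (-20 - 56)**2/16 = -2996 - (-76)**2/16 = -2996 - 5776/16 = -2996 - 1*361 = -2996 - 361 = -3357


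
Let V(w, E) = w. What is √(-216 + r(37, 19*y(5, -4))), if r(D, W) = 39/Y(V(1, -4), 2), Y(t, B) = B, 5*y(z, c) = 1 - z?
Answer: I*√786/2 ≈ 14.018*I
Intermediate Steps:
y(z, c) = ⅕ - z/5 (y(z, c) = (1 - z)/5 = ⅕ - z/5)
r(D, W) = 39/2
√(-216 + r(37, 19*y(5, -4))) = √(-216 + 39/2) = √(-393/2) = I*√786/2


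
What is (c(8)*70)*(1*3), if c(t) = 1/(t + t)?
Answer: 105/8 ≈ 13.125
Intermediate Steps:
c(t) = 1/(2*t)
(c(8)*70)*(1*3) = (((½)/8)*70)*(1*3) = (((½)*(⅛))*70)*3 = ((1/16)*70)*3 = (35/8)*3 = 105/8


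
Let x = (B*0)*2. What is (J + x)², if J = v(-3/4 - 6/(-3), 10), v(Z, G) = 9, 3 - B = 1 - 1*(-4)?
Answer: 81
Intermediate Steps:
B = -2 (B = 3 - (1 - 1*(-4)) = 3 - (1 + 4) = 3 - 1*5 = 3 - 5 = -2)
x = 0 (x = -2*0*2 = 0*2 = 0)
J = 9
(J + x)² = (9 + 0)² = 9² = 81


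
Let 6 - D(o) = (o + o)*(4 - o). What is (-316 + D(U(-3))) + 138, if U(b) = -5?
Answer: -82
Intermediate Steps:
D(o) = 6 - 2*o*(4 - o) (D(o) = 6 - (o + o)*(4 - o) = 6 - 2*o*(4 - o))
(-316 + D(U(-3))) + 138 = (-316 + (6 - 8*(-5) + 2*(-5)²)) + 138 = (-316 + (6 + 40 + 2*25)) + 138 = (-316 + (6 + 40 + 50)) + 138 = (-316 + 96) + 138 = -220 + 138 = -82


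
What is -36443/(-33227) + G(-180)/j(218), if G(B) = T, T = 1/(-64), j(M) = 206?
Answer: 480431285/438064768 ≈ 1.0967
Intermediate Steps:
T = -1/64 ≈ -0.015625
G(B) = -1/64
-36443/(-33227) + G(-180)/j(218) = -36443/(-33227) - 1/64/206 = -36443*(-1/33227) - 1/64*1/206 = 36443/33227 - 1/13184 = 480431285/438064768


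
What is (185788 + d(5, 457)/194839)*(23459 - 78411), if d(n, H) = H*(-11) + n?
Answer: -1989193331380720/194839 ≈ -1.0209e+10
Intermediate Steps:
d(n, H) = n - 11*H (d(n, H) = -11*H + n = n - 11*H)
(185788 + d(5, 457)/194839)*(23459 - 78411) = (185788 + (5 - 11*457)/194839)*(23459 - 78411) = (185788 + (5 - 5027)*(1/194839))*(-54952) = (185788 - 5022*1/194839)*(-54952) = (185788 - 5022/194839)*(-54952) = (36198743110/194839)*(-54952) = -1989193331380720/194839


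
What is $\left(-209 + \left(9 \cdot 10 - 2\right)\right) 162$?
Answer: $-19602$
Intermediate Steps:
$\left(-209 + \left(9 \cdot 10 - 2\right)\right) 162 = \left(-209 + \left(90 - 2\right)\right) 162 = \left(-209 + 88\right) 162 = \left(-121\right) 162 = -19602$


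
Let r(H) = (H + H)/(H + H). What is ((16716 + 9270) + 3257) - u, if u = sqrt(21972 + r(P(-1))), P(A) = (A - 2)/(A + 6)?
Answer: 29243 - sqrt(21973) ≈ 29095.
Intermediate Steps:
P(A) = (-2 + A)/(6 + A)
r(H) = 1 (r(H) = (2*H)/((2*H)) = (2*H)*(1/(2*H)) = 1)
u = sqrt(21973) (u = sqrt(21972 + 1) = sqrt(21973) ≈ 148.23)
((16716 + 9270) + 3257) - u = ((16716 + 9270) + 3257) - sqrt(21973) = (25986 + 3257) - sqrt(21973) = 29243 - sqrt(21973)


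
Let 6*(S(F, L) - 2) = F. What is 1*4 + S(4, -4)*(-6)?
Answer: -12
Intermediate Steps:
S(F, L) = 2 + F/6
1*4 + S(4, -4)*(-6) = 1*4 + (2 + (⅙)*4)*(-6) = 4 + (2 + ⅔)*(-6) = 4 + (8/3)*(-6) = 4 - 16 = -12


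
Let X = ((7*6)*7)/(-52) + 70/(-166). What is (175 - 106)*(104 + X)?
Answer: 14581149/2158 ≈ 6756.8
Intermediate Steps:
X = -13111/2158 (X = (42*7)*(-1/52) + 70*(-1/166) = 294*(-1/52) - 35/83 = -147/26 - 35/83 = -13111/2158 ≈ -6.0755)
(175 - 106)*(104 + X) = (175 - 106)*(104 - 13111/2158) = 69*(211321/2158) = 14581149/2158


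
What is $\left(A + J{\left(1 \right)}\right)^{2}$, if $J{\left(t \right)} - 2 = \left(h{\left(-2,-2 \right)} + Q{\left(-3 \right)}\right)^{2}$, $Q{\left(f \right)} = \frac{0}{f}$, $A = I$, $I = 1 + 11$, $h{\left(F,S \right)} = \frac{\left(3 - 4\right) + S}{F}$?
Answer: $\frac{4225}{16} \approx 264.06$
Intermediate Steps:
$h{\left(F,S \right)} = \frac{-1 + S}{F}$
$I = 12$
$A = 12$
$Q{\left(f \right)} = 0$
$J{\left(t \right)} = \frac{17}{4}$ ($J{\left(t \right)} = 2 + \left(\frac{-1 - 2}{-2} + 0\right)^{2} = 2 + \left(\left(- \frac{1}{2}\right) \left(-3\right) + 0\right)^{2} = 2 + \left(\frac{3}{2} + 0\right)^{2} = 2 + \left(\frac{3}{2}\right)^{2} = 2 + \frac{9}{4} = \frac{17}{4}$)
$\left(A + J{\left(1 \right)}\right)^{2} = \left(12 + \frac{17}{4}\right)^{2} = \left(\frac{65}{4}\right)^{2} = \frac{4225}{16}$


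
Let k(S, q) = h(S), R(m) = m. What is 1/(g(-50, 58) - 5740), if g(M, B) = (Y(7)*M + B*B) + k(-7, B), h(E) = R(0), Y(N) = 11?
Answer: -1/2926 ≈ -0.00034176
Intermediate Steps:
h(E) = 0
k(S, q) = 0
g(M, B) = B² + 11*M (g(M, B) = (11*M + B*B) + 0 = (11*M + B²) + 0 = (B² + 11*M) + 0 = B² + 11*M)
1/(g(-50, 58) - 5740) = 1/((58² + 11*(-50)) - 5740) = 1/((3364 - 550) - 5740) = 1/(2814 - 5740) = 1/(-2926) = -1/2926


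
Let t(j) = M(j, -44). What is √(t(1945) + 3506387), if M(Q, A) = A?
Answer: √3506343 ≈ 1872.5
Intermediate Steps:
t(j) = -44
√(t(1945) + 3506387) = √(-44 + 3506387) = √3506343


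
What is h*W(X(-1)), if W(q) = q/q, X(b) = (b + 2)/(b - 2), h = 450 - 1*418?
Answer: 32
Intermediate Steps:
h = 32 (h = 450 - 418 = 32)
X(b) = (2 + b)/(-2 + b)
W(q) = 1
h*W(X(-1)) = 32*1 = 32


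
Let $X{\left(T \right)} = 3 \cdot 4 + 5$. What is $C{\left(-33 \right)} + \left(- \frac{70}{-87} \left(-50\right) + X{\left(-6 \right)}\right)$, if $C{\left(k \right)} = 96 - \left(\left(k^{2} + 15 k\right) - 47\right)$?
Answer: $- \frac{41258}{87} \approx -474.23$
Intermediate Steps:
$X{\left(T \right)} = 17$ ($X{\left(T \right)} = 12 + 5 = 17$)
$C{\left(k \right)} = 143 - k^{2} - 15 k$ ($C{\left(k \right)} = 96 - \left(-47 + k^{2} + 15 k\right) = 143 - k^{2} - 15 k$)
$C{\left(-33 \right)} + \left(- \frac{70}{-87} \left(-50\right) + X{\left(-6 \right)}\right) = \left(143 - \left(-33\right)^{2} - -495\right) + \left(- \frac{70}{-87} \left(-50\right) + 17\right) = \left(143 - 1089 + 495\right) + \left(\left(-70\right) \left(- \frac{1}{87}\right) \left(-50\right) + 17\right) = \left(143 - 1089 + 495\right) + \left(\frac{70}{87} \left(-50\right) + 17\right) = -451 + \left(- \frac{3500}{87} + 17\right) = -451 - \frac{2021}{87} = - \frac{41258}{87}$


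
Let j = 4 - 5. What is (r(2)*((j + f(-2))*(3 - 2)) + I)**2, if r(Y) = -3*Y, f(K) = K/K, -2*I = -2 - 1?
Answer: 9/4 ≈ 2.2500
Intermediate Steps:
I = 3/2 (I = -(-2 - 1)/2 = -1/2*(-3) = 3/2 ≈ 1.5000)
f(K) = 1
j = -1
(r(2)*((j + f(-2))*(3 - 2)) + I)**2 = ((-3*2)*((-1 + 1)*(3 - 2)) + 3/2)**2 = (-0 + 3/2)**2 = (-6*0 + 3/2)**2 = (0 + 3/2)**2 = (3/2)**2 = 9/4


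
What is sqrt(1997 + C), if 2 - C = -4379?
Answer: sqrt(6378) ≈ 79.862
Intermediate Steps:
C = 4381 (C = 2 - 1*(-4379) = 2 + 4379 = 4381)
sqrt(1997 + C) = sqrt(1997 + 4381) = sqrt(6378)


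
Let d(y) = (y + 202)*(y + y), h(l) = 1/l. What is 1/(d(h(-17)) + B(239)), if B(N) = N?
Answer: 289/62205 ≈ 0.0046459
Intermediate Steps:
d(y) = 2*y*(202 + y) (d(y) = (202 + y)*(2*y) = 2*y*(202 + y))
1/(d(h(-17)) + B(239)) = 1/(2*(202 + 1/(-17))/(-17) + 239) = 1/(2*(-1/17)*(202 - 1/17) + 239) = 1/(2*(-1/17)*(3433/17) + 239) = 1/(-6866/289 + 239) = 1/(62205/289) = 289/62205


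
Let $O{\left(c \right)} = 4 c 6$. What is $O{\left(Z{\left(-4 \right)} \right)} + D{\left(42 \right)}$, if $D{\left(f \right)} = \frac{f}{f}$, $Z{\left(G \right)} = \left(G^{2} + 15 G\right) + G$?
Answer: $-1151$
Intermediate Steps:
$Z{\left(G \right)} = G^{2} + 16 G$
$D{\left(f \right)} = 1$
$O{\left(c \right)} = 24 c$
$O{\left(Z{\left(-4 \right)} \right)} + D{\left(42 \right)} = 24 \left(- 4 \left(16 - 4\right)\right) + 1 = 24 \left(\left(-4\right) 12\right) + 1 = 24 \left(-48\right) + 1 = -1152 + 1 = -1151$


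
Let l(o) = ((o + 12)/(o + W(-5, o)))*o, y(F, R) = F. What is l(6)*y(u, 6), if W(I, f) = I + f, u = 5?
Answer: 540/7 ≈ 77.143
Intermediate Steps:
l(o) = o*(12 + o)/(-5 + 2*o) (l(o) = ((o + 12)/(o + (-5 + o)))*o = ((12 + o)/(-5 + 2*o))*o = o*(12 + o)/(-5 + 2*o))
l(6)*y(u, 6) = (6*(12 + 6)/(-5 + 2*6))*5 = (6*18/(-5 + 12))*5 = (6*18/7)*5 = (6*(⅐)*18)*5 = (108/7)*5 = 540/7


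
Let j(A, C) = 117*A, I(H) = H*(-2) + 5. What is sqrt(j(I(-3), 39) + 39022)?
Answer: sqrt(40309) ≈ 200.77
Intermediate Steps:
I(H) = 5 - 2*H (I(H) = -2*H + 5 = 5 - 2*H)
sqrt(j(I(-3), 39) + 39022) = sqrt(117*(5 - 2*(-3)) + 39022) = sqrt(117*(5 + 6) + 39022) = sqrt(117*11 + 39022) = sqrt(1287 + 39022) = sqrt(40309)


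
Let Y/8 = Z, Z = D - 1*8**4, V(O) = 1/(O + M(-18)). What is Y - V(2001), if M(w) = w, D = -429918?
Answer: -6885198097/1983 ≈ -3.4721e+6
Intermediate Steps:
V(O) = 1/(-18 + O) (V(O) = 1/(O - 18) = 1/(-18 + O))
Z = -434014 (Z = -429918 - 1*8**4 = -429918 - 1*4096 = -429918 - 4096 = -434014)
Y = -3472112 (Y = 8*(-434014) = -3472112)
Y - V(2001) = -3472112 - 1/(-18 + 2001) = -3472112 - 1/1983 = -6885198097/1983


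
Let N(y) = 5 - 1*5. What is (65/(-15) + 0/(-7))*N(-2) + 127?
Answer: 127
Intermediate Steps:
N(y) = 0 (N(y) = 5 - 5 = 0)
(65/(-15) + 0/(-7))*N(-2) + 127 = (65/(-15) + 0/(-7))*0 + 127 = (65*(-1/15) + 0*(-⅐))*0 + 127 = (-13/3 + 0)*0 + 127 = -13/3*0 + 127 = 0 + 127 = 127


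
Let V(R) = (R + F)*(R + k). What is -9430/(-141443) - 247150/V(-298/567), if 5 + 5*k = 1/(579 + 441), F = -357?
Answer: -19102632362637257590/42158081199666241 ≈ -453.12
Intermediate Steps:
k = -5099/5100 (k = -1 + 1/(5*(579 + 441)) = -1 + (⅕)/1020 = -1 + (⅕)*(1/1020) = -1 + 1/5100 = -5099/5100 ≈ -0.99980)
V(R) = (-357 + R)*(-5099/5100 + R) (V(R) = (R - 357)*(R - 5099/5100) = (-357 + R)*(-5099/5100 + R))
-9430/(-141443) - 247150/V(-298/567) = -9430/(-141443) - 247150/(35693/100 + (-298/567)² - (-272044051)/(2550*567)) = -9430*(-1/141443) - 247150/(35693/100 + (-298*1/567)² - (-272044051)/(2550*567)) = 9430/141443 - 247150/(35693/100 + (-298/567)² - 1825799/5100*(-298/567)) = 9430/141443 - 247150/(35693/100 + 88804/321489 + 272044051/1445850) = 9430/141443 - 247150/298057034987/546531300 = 9430/141443 - 247150*546531300/298057034987 = 9430/141443 - 135075210795000/298057034987 = -19102632362637257590/42158081199666241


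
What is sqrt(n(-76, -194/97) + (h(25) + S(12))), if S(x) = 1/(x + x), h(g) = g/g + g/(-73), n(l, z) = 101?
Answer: sqrt(78041526)/876 ≈ 10.085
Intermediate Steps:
h(g) = 1 - g/73 (h(g) = 1 + g*(-1/73) = 1 - g/73)
S(x) = 1/(2*x)
sqrt(n(-76, -194/97) + (h(25) + S(12))) = sqrt(101 + ((1 - 1/73*25) + (1/2)/12)) = sqrt(101 + ((1 - 25/73) + (1/2)*(1/12))) = sqrt(101 + (48/73 + 1/24)) = sqrt(101 + 1225/1752) = sqrt(178177/1752) = sqrt(78041526)/876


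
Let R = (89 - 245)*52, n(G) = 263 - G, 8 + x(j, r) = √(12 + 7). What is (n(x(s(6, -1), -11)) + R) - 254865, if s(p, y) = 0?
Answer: -262706 - √19 ≈ -2.6271e+5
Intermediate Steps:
x(j, r) = -8 + √19 (x(j, r) = -8 + √(12 + 7) = -8 + √19)
R = -8112 (R = -156*52 = -8112)
(n(x(s(6, -1), -11)) + R) - 254865 = ((263 - (-8 + √19)) - 8112) - 254865 = ((263 + (8 - √19)) - 8112) - 254865 = ((271 - √19) - 8112) - 254865 = (-7841 - √19) - 254865 = -262706 - √19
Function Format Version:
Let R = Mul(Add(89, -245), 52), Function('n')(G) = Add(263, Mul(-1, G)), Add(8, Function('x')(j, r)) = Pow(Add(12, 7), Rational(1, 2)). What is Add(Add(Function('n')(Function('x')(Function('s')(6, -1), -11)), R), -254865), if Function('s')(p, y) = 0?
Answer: Add(-262706, Mul(-1, Pow(19, Rational(1, 2)))) ≈ -2.6271e+5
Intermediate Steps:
Function('x')(j, r) = Add(-8, Pow(19, Rational(1, 2))) (Function('x')(j, r) = Add(-8, Pow(Add(12, 7), Rational(1, 2))) = Add(-8, Pow(19, Rational(1, 2))))
R = -8112 (R = Mul(-156, 52) = -8112)
Add(Add(Function('n')(Function('x')(Function('s')(6, -1), -11)), R), -254865) = Add(Add(Add(263, Mul(-1, Add(-8, Pow(19, Rational(1, 2))))), -8112), -254865) = Add(Add(Add(263, Add(8, Mul(-1, Pow(19, Rational(1, 2))))), -8112), -254865) = Add(Add(Add(271, Mul(-1, Pow(19, Rational(1, 2)))), -8112), -254865) = Add(Add(-7841, Mul(-1, Pow(19, Rational(1, 2)))), -254865) = Add(-262706, Mul(-1, Pow(19, Rational(1, 2))))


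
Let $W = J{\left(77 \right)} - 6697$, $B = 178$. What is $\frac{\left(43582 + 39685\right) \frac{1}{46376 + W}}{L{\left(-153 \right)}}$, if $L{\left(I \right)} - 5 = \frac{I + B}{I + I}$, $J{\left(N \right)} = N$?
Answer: $\frac{4246617}{9972130} \approx 0.42585$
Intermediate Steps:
$L{\left(I \right)} = 5 + \frac{178 + I}{2 I}$ ($L{\left(I \right)} = 5 + \frac{I + 178}{I + I} = 5 + \frac{178 + I}{2 I}$)
$W = -6620$ ($W = 77 - 6697 = -6620$)
$\frac{\left(43582 + 39685\right) \frac{1}{46376 + W}}{L{\left(-153 \right)}} = \frac{\left(43582 + 39685\right) \frac{1}{46376 - 6620}}{\frac{11}{2} + \frac{89}{-153}} = \frac{83267 \cdot \frac{1}{39756}}{\frac{11}{2} + 89 \left(- \frac{1}{153}\right)} = \frac{83267 \cdot \frac{1}{39756}}{\frac{11}{2} - \frac{89}{153}} = \frac{83267}{39756 \cdot \frac{1505}{306}} = \frac{83267}{39756} \cdot \frac{306}{1505} = \frac{4246617}{9972130}$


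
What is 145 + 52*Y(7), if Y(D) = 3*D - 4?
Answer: 1029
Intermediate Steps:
Y(D) = -4 + 3*D
145 + 52*Y(7) = 145 + 52*(-4 + 3*7) = 145 + 52*(-4 + 21) = 145 + 52*17 = 145 + 884 = 1029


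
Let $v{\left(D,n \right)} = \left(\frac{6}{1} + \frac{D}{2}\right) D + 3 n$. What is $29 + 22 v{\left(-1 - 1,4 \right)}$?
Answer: $73$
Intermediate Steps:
$v{\left(D,n \right)} = 3 n + D \left(6 + \frac{D}{2}\right)$ ($v{\left(D,n \right)} = \left(6 \cdot 1 + D \frac{1}{2}\right) D + 3 n = \left(6 + \frac{D}{2}\right) D + 3 n = D \left(6 + \frac{D}{2}\right) + 3 n = 3 n + D \left(6 + \frac{D}{2}\right)$)
$29 + 22 v{\left(-1 - 1,4 \right)} = 29 + 22 \left(\frac{\left(-1 - 1\right)^{2}}{2} + 3 \cdot 4 + 6 \left(-1 - 1\right)\right) = 29 + 22 \left(\frac{\left(-2\right)^{2}}{2} + 12 + 6 \left(-2\right)\right) = 29 + 22 \left(\frac{1}{2} \cdot 4 + 12 - 12\right) = 29 + 22 \left(2 + 12 - 12\right) = 29 + 22 \cdot 2 = 29 + 44 = 73$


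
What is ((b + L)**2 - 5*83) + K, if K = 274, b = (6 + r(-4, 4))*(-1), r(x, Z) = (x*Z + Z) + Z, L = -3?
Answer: -140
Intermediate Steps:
r(x, Z) = 2*Z + Z*x (r(x, Z) = (Z*x + Z) + Z = (Z + Z*x) + Z = 2*Z + Z*x)
b = 2 (b = (6 + 4*(2 - 4))*(-1) = (6 + 4*(-2))*(-1) = (6 - 8)*(-1) = -2*(-1) = 2)
((b + L)**2 - 5*83) + K = ((2 - 3)**2 - 5*83) + 274 = ((-1)**2 - 415) + 274 = (1 - 415) + 274 = -414 + 274 = -140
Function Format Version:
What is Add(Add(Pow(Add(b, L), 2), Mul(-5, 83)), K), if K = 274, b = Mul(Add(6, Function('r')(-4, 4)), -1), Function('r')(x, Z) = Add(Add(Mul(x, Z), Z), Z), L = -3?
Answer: -140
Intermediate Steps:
Function('r')(x, Z) = Add(Mul(2, Z), Mul(Z, x)) (Function('r')(x, Z) = Add(Add(Mul(Z, x), Z), Z) = Add(Add(Z, Mul(Z, x)), Z) = Add(Mul(2, Z), Mul(Z, x)))
b = 2 (b = Mul(Add(6, Mul(4, Add(2, -4))), -1) = Mul(Add(6, Mul(4, -2)), -1) = Mul(Add(6, -8), -1) = Mul(-2, -1) = 2)
Add(Add(Pow(Add(b, L), 2), Mul(-5, 83)), K) = Add(Add(Pow(Add(2, -3), 2), Mul(-5, 83)), 274) = Add(Add(Pow(-1, 2), -415), 274) = Add(Add(1, -415), 274) = Add(-414, 274) = -140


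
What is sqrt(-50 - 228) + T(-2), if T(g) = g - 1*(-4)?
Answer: 2 + I*sqrt(278) ≈ 2.0 + 16.673*I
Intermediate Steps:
T(g) = 4 + g (T(g) = g + 4 = 4 + g)
sqrt(-50 - 228) + T(-2) = sqrt(-50 - 228) + (4 - 2) = sqrt(-278) + 2 = I*sqrt(278) + 2 = 2 + I*sqrt(278)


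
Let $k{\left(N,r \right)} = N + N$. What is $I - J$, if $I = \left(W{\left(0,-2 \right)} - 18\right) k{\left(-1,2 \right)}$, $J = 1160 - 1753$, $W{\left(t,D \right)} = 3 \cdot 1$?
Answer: $623$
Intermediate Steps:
$k{\left(N,r \right)} = 2 N$
$W{\left(t,D \right)} = 3$
$J = -593$ ($J = 1160 - 1753 = -593$)
$I = 30$ ($I = \left(3 - 18\right) 2 \left(-1\right) = \left(-15\right) \left(-2\right) = 30$)
$I - J = 30 - -593 = 30 + 593 = 623$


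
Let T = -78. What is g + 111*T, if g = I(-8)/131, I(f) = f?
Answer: -1134206/131 ≈ -8658.1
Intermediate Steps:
g = -8/131 ≈ -0.061069
g + 111*T = -8/131 + 111*(-78) = -8/131 - 8658 = -1134206/131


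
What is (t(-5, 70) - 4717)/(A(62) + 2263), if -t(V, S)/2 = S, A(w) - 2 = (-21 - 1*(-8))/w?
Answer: -301134/140417 ≈ -2.1446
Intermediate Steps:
A(w) = 2 - 13/w (A(w) = 2 + (-21 - 1*(-8))/w = 2 + (-21 + 8)/w = 2 - 13/w)
t(V, S) = -2*S
(t(-5, 70) - 4717)/(A(62) + 2263) = (-2*70 - 4717)/((2 - 13/62) + 2263) = (-140 - 4717)/((2 - 13*1/62) + 2263) = -4857/((2 - 13/62) + 2263) = -4857/(111/62 + 2263) = -4857/140417/62 = -4857*62/140417 = -301134/140417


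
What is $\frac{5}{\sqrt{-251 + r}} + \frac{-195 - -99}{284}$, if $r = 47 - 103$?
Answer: $- \frac{24}{71} - \frac{5 i \sqrt{307}}{307} \approx -0.33803 - 0.28537 i$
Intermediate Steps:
$r = -56$
$\frac{5}{\sqrt{-251 + r}} + \frac{-195 - -99}{284} = \frac{5}{\sqrt{-251 - 56}} + \frac{-195 - -99}{284} = \frac{5}{\sqrt{-307}} + \left(-195 + 99\right) \frac{1}{284} = \frac{5}{i \sqrt{307}} - \frac{24}{71} = 5 \left(- \frac{i \sqrt{307}}{307}\right) - \frac{24}{71} = - \frac{5 i \sqrt{307}}{307} - \frac{24}{71} = - \frac{24}{71} - \frac{5 i \sqrt{307}}{307}$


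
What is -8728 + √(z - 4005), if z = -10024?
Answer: -8728 + I*√14029 ≈ -8728.0 + 118.44*I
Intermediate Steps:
-8728 + √(z - 4005) = -8728 + √(-10024 - 4005) = -8728 + √(-14029) = -8728 + I*√14029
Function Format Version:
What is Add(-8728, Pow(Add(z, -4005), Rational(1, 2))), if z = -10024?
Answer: Add(-8728, Mul(I, Pow(14029, Rational(1, 2)))) ≈ Add(-8728.0, Mul(118.44, I))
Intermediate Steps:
Add(-8728, Pow(Add(z, -4005), Rational(1, 2))) = Add(-8728, Pow(Add(-10024, -4005), Rational(1, 2))) = Add(-8728, Pow(-14029, Rational(1, 2))) = Add(-8728, Mul(I, Pow(14029, Rational(1, 2))))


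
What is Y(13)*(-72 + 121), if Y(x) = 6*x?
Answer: 3822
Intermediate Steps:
Y(13)*(-72 + 121) = (6*13)*(-72 + 121) = 78*49 = 3822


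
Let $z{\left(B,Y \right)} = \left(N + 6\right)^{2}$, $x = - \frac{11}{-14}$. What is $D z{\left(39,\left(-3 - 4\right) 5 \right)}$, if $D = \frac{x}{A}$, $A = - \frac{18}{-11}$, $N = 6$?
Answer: $\frac{484}{7} \approx 69.143$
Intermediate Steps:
$A = \frac{18}{11}$ ($A = \left(-18\right) \left(- \frac{1}{11}\right) = \frac{18}{11} \approx 1.6364$)
$x = \frac{11}{14}$ ($x = \left(-11\right) \left(- \frac{1}{14}\right) = \frac{11}{14} \approx 0.78571$)
$z{\left(B,Y \right)} = 144$ ($z{\left(B,Y \right)} = \left(6 + 6\right)^{2} = 12^{2} = 144$)
$D = \frac{121}{252}$ ($D = \frac{11}{14 \cdot \frac{18}{11}} = \frac{11}{14} \cdot \frac{11}{18} = \frac{121}{252} \approx 0.48016$)
$D z{\left(39,\left(-3 - 4\right) 5 \right)} = \frac{121}{252} \cdot 144 = \frac{484}{7}$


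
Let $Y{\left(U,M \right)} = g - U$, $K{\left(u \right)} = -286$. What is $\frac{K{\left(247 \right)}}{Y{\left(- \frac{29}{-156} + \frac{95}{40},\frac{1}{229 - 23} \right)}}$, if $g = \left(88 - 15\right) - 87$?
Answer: $\frac{89232}{5167} \approx 17.27$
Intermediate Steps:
$g = -14$ ($g = 73 - 87 = -14$)
$Y{\left(U,M \right)} = -14 - U$
$\frac{K{\left(247 \right)}}{Y{\left(- \frac{29}{-156} + \frac{95}{40},\frac{1}{229 - 23} \right)}} = - \frac{286}{-14 - \left(- \frac{29}{-156} + \frac{95}{40}\right)} = - \frac{286}{-14 - \left(\left(-29\right) \left(- \frac{1}{156}\right) + 95 \cdot \frac{1}{40}\right)} = - \frac{286}{-14 - \left(\frac{29}{156} + \frac{19}{8}\right)} = - \frac{286}{-14 - \frac{799}{312}} = - \frac{286}{- \frac{5167}{312}} = \left(-286\right) \left(- \frac{312}{5167}\right) = \frac{89232}{5167}$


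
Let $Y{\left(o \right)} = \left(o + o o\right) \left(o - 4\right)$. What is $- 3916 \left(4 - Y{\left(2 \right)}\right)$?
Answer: $-62656$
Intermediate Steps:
$Y{\left(o \right)} = \left(-4 + o\right) \left(o + o^{2}\right)$ ($Y{\left(o \right)} = \left(o + o^{2}\right) \left(-4 + o\right) = \left(-4 + o\right) \left(o + o^{2}\right)$)
$- 3916 \left(4 - Y{\left(2 \right)}\right) = - 3916 \left(4 - 2 \left(-4 + 2^{2} - 6\right)\right) = - 3916 \left(4 - 2 \left(-4 + 4 - 6\right)\right) = - 3916 \left(4 - 2 \left(-6\right)\right) = - 3916 \left(4 - -12\right) = - 3916 \left(4 + 12\right) = \left(-3916\right) 16 = -62656$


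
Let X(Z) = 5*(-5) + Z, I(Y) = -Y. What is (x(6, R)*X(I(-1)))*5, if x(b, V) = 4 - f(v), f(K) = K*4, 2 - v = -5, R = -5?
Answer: 2880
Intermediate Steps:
X(Z) = -25 + Z
v = 7 (v = 2 - 1*(-5) = 2 + 5 = 7)
f(K) = 4*K
x(b, V) = -24 (x(b, V) = 4 - 4*7 = 4 - 1*28 = 4 - 28 = -24)
(x(6, R)*X(I(-1)))*5 = -24*(-25 - 1*(-1))*5 = -24*(-25 + 1)*5 = -24*(-24)*5 = 576*5 = 2880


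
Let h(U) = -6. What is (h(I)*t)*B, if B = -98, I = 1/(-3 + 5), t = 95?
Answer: 55860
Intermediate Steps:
I = ½ (I = 1/2 = ½ ≈ 0.50000)
(h(I)*t)*B = -6*95*(-98) = -570*(-98) = 55860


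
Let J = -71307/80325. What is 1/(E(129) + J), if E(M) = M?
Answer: 2975/381134 ≈ 0.0078057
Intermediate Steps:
J = -2641/2975 (J = -71307*1/80325 = -2641/2975 ≈ -0.88773)
1/(E(129) + J) = 1/(129 - 2641/2975) = 1/(381134/2975) = 2975/381134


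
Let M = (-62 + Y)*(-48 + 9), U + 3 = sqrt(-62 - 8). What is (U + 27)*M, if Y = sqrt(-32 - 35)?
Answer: 39*(24 + I*sqrt(70))*(62 - I*sqrt(67)) ≈ 60703.0 + 12569.0*I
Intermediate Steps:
Y = I*sqrt(67) (Y = sqrt(-67) = I*sqrt(67) ≈ 8.1853*I)
U = -3 + I*sqrt(70) (U = -3 + sqrt(-62 - 8) = -3 + sqrt(-70) = -3 + I*sqrt(70) ≈ -3.0 + 8.3666*I)
M = 2418 - 39*I*sqrt(67) (M = (-62 + I*sqrt(67))*(-48 + 9) = (-62 + I*sqrt(67))*(-39) = 2418 - 39*I*sqrt(67) ≈ 2418.0 - 319.23*I)
(U + 27)*M = ((-3 + I*sqrt(70)) + 27)*(2418 - 39*I*sqrt(67)) = (24 + I*sqrt(70))*(2418 - 39*I*sqrt(67))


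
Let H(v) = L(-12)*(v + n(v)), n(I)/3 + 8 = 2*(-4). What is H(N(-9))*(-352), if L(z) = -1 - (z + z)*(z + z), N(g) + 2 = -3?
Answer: -10764512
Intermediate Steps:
N(g) = -5 (N(g) = -2 - 3 = -5)
n(I) = -48 (n(I) = -24 + 3*(2*(-4)) = -24 + 3*(-8) = -24 - 24 = -48)
L(z) = -1 - 4*z**2 (L(z) = -1 - 2*z*2*z = -1 - 4*z**2)
H(v) = 27696 - 577*v (H(v) = (-1 - 4*(-12)**2)*(v - 48) = (-1 - 4*144)*(-48 + v) = (-1 - 576)*(-48 + v) = -577*(-48 + v) = 27696 - 577*v)
H(N(-9))*(-352) = (27696 - 577*(-5))*(-352) = (27696 + 2885)*(-352) = 30581*(-352) = -10764512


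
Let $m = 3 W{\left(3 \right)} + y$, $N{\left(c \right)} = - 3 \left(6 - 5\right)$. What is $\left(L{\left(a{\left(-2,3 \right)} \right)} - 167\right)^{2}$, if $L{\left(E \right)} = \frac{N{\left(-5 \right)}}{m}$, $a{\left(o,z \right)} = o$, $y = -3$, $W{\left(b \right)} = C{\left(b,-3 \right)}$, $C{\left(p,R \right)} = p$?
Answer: $\frac{112225}{4} \approx 28056.0$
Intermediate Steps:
$W{\left(b \right)} = b$
$N{\left(c \right)} = -3$ ($N{\left(c \right)} = \left(-3\right) 1 = -3$)
$m = 6$ ($m = 3 \cdot 3 - 3 = 9 - 3 = 6$)
$L{\left(E \right)} = - \frac{1}{2}$ ($L{\left(E \right)} = - \frac{3}{6} = \left(-3\right) \frac{1}{6} = - \frac{1}{2}$)
$\left(L{\left(a{\left(-2,3 \right)} \right)} - 167\right)^{2} = \left(- \frac{1}{2} - 167\right)^{2} = \left(- \frac{335}{2}\right)^{2} = \frac{112225}{4}$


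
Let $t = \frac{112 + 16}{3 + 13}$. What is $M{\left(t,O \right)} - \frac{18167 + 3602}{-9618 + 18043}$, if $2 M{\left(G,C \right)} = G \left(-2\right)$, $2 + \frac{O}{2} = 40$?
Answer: $- \frac{89169}{8425} \approx -10.584$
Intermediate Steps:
$O = 76$ ($O = -4 + 2 \cdot 40 = -4 + 80 = 76$)
$t = 8$ ($t = \frac{128}{16} = 128 \cdot \frac{1}{16} = 8$)
$M{\left(G,C \right)} = - G$ ($M{\left(G,C \right)} = \frac{G \left(-2\right)}{2} = \frac{\left(-2\right) G}{2} = - G$)
$M{\left(t,O \right)} - \frac{18167 + 3602}{-9618 + 18043} = \left(-1\right) 8 - \frac{18167 + 3602}{-9618 + 18043} = -8 - \frac{21769}{8425} = - \frac{89169}{8425}$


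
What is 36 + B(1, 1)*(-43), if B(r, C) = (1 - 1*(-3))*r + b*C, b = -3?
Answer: -7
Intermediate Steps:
B(r, C) = -3*C + 4*r (B(r, C) = (1 - 1*(-3))*r - 3*C = (1 + 3)*r - 3*C = 4*r - 3*C = -3*C + 4*r)
36 + B(1, 1)*(-43) = 36 + (-3*1 + 4*1)*(-43) = 36 + (-3 + 4)*(-43) = 36 + 1*(-43) = 36 - 43 = -7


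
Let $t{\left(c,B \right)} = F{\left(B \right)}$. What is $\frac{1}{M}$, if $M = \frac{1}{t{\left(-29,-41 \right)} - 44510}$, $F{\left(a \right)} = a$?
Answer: $-44551$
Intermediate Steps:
$t{\left(c,B \right)} = B$
$M = - \frac{1}{44551}$ ($M = \frac{1}{-41 - 44510} = \frac{1}{-44551} = - \frac{1}{44551} \approx -2.2446 \cdot 10^{-5}$)
$\frac{1}{M} = \frac{1}{- \frac{1}{44551}} = -44551$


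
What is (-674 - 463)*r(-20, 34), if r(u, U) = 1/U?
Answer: -1137/34 ≈ -33.441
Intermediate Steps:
r(u, U) = 1/U
(-674 - 463)*r(-20, 34) = (-674 - 463)/34 = -1137*1/34 = -1137/34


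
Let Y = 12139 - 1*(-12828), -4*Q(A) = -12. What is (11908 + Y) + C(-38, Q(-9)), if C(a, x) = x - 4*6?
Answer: 36854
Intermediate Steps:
Q(A) = 3 (Q(A) = -1/4*(-12) = 3)
C(a, x) = -24 + x (C(a, x) = x - 24 = -24 + x)
Y = 24967 (Y = 12139 + 12828 = 24967)
(11908 + Y) + C(-38, Q(-9)) = (11908 + 24967) + (-24 + 3) = 36875 - 21 = 36854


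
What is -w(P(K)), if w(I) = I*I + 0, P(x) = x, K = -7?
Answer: -49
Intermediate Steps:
w(I) = I² (w(I) = I² + 0 = I²)
-w(P(K)) = -1*(-7)² = -1*49 = -49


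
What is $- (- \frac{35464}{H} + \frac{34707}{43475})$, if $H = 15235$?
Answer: $\frac{18418841}{12042575} \approx 1.5295$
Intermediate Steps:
$- (- \frac{35464}{H} + \frac{34707}{43475}) = - (- \frac{35464}{15235} + \frac{34707}{43475}) = - (\left(-35464\right) \frac{1}{15235} + 34707 \cdot \frac{1}{43475}) = - (- \frac{3224}{1385} + \frac{34707}{43475}) = \left(-1\right) \left(- \frac{18418841}{12042575}\right) = \frac{18418841}{12042575}$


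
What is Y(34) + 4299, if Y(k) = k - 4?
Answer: 4329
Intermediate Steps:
Y(k) = -4 + k
Y(34) + 4299 = (-4 + 34) + 4299 = 30 + 4299 = 4329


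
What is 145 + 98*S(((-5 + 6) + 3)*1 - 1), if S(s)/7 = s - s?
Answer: 145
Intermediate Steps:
S(s) = 0 (S(s) = 7*(s - s) = 7*0 = 0)
145 + 98*S(((-5 + 6) + 3)*1 - 1) = 145 + 98*0 = 145 + 0 = 145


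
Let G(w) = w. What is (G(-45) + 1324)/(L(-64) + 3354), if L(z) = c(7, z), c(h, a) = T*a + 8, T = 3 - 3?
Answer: 1279/3362 ≈ 0.38043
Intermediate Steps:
T = 0
c(h, a) = 8 (c(h, a) = 0*a + 8 = 0 + 8 = 8)
L(z) = 8
(G(-45) + 1324)/(L(-64) + 3354) = (-45 + 1324)/(8 + 3354) = 1279/3362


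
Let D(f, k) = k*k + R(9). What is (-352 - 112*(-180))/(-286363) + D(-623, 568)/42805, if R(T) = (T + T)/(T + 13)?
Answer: 13077132767/1751109745 ≈ 7.4679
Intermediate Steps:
R(T) = 2*T/(13 + T) (R(T) = (2*T)/(13 + T) = 2*T/(13 + T))
D(f, k) = 9/11 + k² (D(f, k) = k*k + 2*9/(13 + 9) = k² + 2*9/22 = k² + 2*9*(1/22) = k² + 9/11 = 9/11 + k²)
(-352 - 112*(-180))/(-286363) + D(-623, 568)/42805 = (-352 - 112*(-180))/(-286363) + (9/11 + 568²)/42805 = (-352 + 20160)*(-1/286363) + (9/11 + 322624)*(1/42805) = 19808*(-1/286363) + (3548873/11)*(1/42805) = -19808/286363 + 3548873/470855 = 13077132767/1751109745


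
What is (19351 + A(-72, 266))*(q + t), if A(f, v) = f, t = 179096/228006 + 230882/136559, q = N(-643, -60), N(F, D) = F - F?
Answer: 743202095029862/15568135677 ≈ 47739.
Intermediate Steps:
N(F, D) = 0
q = 0
t = 38549825978/15568135677 (t = 179096*(1/228006) + 230882*(1/136559) = 89548/114003 + 230882/136559 = 38549825978/15568135677 ≈ 2.4762)
(19351 + A(-72, 266))*(q + t) = (19351 - 72)*(0 + 38549825978/15568135677) = 19279*(38549825978/15568135677) = 743202095029862/15568135677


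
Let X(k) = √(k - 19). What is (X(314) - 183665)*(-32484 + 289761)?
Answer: -47252780205 + 257277*√295 ≈ -4.7248e+10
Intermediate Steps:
X(k) = √(-19 + k)
(X(314) - 183665)*(-32484 + 289761) = (√(-19 + 314) - 183665)*(-32484 + 289761) = (√295 - 183665)*257277 = (-183665 + √295)*257277 = -47252780205 + 257277*√295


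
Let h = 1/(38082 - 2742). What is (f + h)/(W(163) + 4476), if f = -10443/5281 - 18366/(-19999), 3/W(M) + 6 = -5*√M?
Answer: -11910715891258779037/50337844672541032521810 - 3952981232021*√163/20135137869016413008724 ≈ -0.00023662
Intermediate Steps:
h = 1/35340 ≈ 2.8297e-5
W(M) = 3/(-6 - 5*√M)
f = -111858711/105614719 (f = -10443*1/5281 - 18366*(-1/19999) = -10443/5281 + 18366/19999 = -111858711/105614719 ≈ -1.0591)
(f + h)/(W(163) + 4476) = (-111858711/105614719 + 1/35340)/(-3/(6 + 5*√163) + 4476) = -3952981232021/(3732424169460*(4476 - 3/(6 + 5*√163)))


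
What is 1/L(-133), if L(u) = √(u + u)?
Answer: -I*√266/266 ≈ -0.061314*I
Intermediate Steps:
L(u) = √2*√u (L(u) = √(2*u) = √2*√u)
1/L(-133) = 1/(√2*√(-133)) = 1/(√2*(I*√133)) = 1/(I*√266) = -I*√266/266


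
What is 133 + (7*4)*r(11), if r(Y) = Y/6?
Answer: 553/3 ≈ 184.33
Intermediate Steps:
r(Y) = Y/6 (r(Y) = Y*(⅙) = Y/6)
133 + (7*4)*r(11) = 133 + (7*4)*((⅙)*11) = 133 + 28*(11/6) = 133 + 154/3 = 553/3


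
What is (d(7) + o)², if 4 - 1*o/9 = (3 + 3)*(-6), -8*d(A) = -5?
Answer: 8323225/64 ≈ 1.3005e+5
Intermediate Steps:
d(A) = 5/8 (d(A) = -⅛*(-5) = 5/8)
o = 360 (o = 36 - 9*(3 + 3)*(-6) = 36 - 54*(-6) = 36 - 9*(-36) = 36 + 324 = 360)
(d(7) + o)² = (5/8 + 360)² = (2885/8)² = 8323225/64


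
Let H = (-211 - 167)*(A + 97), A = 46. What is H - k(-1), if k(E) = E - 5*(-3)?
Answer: -54068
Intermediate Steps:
k(E) = 15 + E (k(E) = E + 15 = 15 + E)
H = -54054 (H = (-211 - 167)*(46 + 97) = -378*143 = -54054)
H - k(-1) = -54054 - (15 - 1) = -54054 - 1*14 = -54054 - 14 = -54068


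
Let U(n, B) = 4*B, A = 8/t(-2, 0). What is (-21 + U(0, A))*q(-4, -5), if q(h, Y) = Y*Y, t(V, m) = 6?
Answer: -1175/3 ≈ -391.67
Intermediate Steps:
q(h, Y) = Y²
A = 4/3 (A = 8/6 = 8*(⅙) = 4/3 ≈ 1.3333)
(-21 + U(0, A))*q(-4, -5) = (-21 + 4*(4/3))*(-5)² = (-21 + 16/3)*25 = -47/3*25 = -1175/3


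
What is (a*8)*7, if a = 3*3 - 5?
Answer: 224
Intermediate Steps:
a = 4 (a = 9 - 5 = 4)
(a*8)*7 = (4*8)*7 = 32*7 = 224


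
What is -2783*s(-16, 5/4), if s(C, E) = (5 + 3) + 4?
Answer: -33396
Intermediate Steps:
s(C, E) = 12 (s(C, E) = 8 + 4 = 12)
-2783*s(-16, 5/4) = -2783*12 = -33396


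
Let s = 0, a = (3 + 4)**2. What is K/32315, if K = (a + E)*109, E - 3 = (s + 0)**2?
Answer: 5668/32315 ≈ 0.17540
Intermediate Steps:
a = 49 (a = 7**2 = 49)
E = 3 (E = 3 + (0 + 0)**2 = 3 + 0**2 = 3 + 0 = 3)
K = 5668 (K = (49 + 3)*109 = 52*109 = 5668)
K/32315 = 5668/32315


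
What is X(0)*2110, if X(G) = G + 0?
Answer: 0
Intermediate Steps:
X(G) = G
X(0)*2110 = 0*2110 = 0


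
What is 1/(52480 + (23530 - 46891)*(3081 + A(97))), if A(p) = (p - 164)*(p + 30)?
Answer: 1/126855988 ≈ 7.8830e-9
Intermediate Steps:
A(p) = (-164 + p)*(30 + p)
1/(52480 + (23530 - 46891)*(3081 + A(97))) = 1/(52480 + (23530 - 46891)*(3081 + (-4920 + 97² - 134*97))) = 1/(52480 - 23361*(3081 + (-4920 + 9409 - 12998))) = 1/(52480 - 23361*(3081 - 8509)) = 1/(52480 - 23361*(-5428)) = 1/(52480 + 126803508) = 1/126855988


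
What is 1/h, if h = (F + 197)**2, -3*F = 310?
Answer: 9/78961 ≈ 0.00011398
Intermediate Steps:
F = -310/3 (F = -1/3*310 = -310/3 ≈ -103.33)
h = 78961/9 (h = (-310/3 + 197)**2 = (281/3)**2 = 78961/9 ≈ 8773.4)
1/h = 1/(78961/9) = 9/78961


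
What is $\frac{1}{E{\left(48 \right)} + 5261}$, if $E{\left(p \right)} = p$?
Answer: $\frac{1}{5309} \approx 0.00018836$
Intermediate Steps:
$\frac{1}{E{\left(48 \right)} + 5261} = \frac{1}{48 + 5261} = \frac{1}{5309}$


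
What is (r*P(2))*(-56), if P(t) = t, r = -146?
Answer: 16352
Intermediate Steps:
(r*P(2))*(-56) = -146*2*(-56) = -292*(-56) = 16352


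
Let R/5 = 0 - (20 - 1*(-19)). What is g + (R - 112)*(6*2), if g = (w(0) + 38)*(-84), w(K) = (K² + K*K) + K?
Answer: -6876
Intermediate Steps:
R = -195 (R = 5*(0 - (20 - 1*(-19))) = 5*(0 - (20 + 19)) = 5*(0 - 1*39) = 5*(0 - 39) = 5*(-39) = -195)
w(K) = K + 2*K² (w(K) = (K² + K²) + K = 2*K² + K = K + 2*K²)
g = -3192 (g = (0*(1 + 2*0) + 38)*(-84) = (0*(1 + 0) + 38)*(-84) = (0*1 + 38)*(-84) = (0 + 38)*(-84) = 38*(-84) = -3192)
g + (R - 112)*(6*2) = -3192 + (-195 - 112)*(6*2) = -3192 - 307*12 = -3192 - 3684 = -6876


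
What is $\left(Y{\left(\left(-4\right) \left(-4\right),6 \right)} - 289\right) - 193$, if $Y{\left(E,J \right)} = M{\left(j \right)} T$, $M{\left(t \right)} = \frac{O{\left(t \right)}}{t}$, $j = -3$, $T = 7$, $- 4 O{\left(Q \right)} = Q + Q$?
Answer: $- \frac{971}{2} \approx -485.5$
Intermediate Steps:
$O{\left(Q \right)} = - \frac{Q}{2}$ ($O{\left(Q \right)} = - \frac{Q + Q}{4} = - \frac{2 Q}{4} = - \frac{Q}{2}$)
$M{\left(t \right)} = - \frac{1}{2}$ ($M{\left(t \right)} = \frac{\left(- \frac{1}{2}\right) t}{t} = - \frac{1}{2}$)
$Y{\left(E,J \right)} = - \frac{7}{2}$ ($Y{\left(E,J \right)} = \left(- \frac{1}{2}\right) 7 = - \frac{7}{2}$)
$\left(Y{\left(\left(-4\right) \left(-4\right),6 \right)} - 289\right) - 193 = \left(- \frac{7}{2} - 289\right) - 193 = - \frac{585}{2} - 193 = - \frac{971}{2}$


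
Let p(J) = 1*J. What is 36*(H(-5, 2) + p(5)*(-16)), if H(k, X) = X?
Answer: -2808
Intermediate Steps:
p(J) = J
36*(H(-5, 2) + p(5)*(-16)) = 36*(2 + 5*(-16)) = 36*(2 - 80) = 36*(-78) = -2808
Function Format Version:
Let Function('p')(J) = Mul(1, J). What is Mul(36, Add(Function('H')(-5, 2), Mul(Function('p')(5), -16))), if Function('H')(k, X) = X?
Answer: -2808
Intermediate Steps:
Function('p')(J) = J
Mul(36, Add(Function('H')(-5, 2), Mul(Function('p')(5), -16))) = Mul(36, Add(2, Mul(5, -16))) = Mul(36, Add(2, -80)) = Mul(36, -78) = -2808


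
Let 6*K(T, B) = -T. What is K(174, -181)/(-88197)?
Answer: 29/88197 ≈ 0.00032881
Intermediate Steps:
K(T, B) = -T/6 (K(T, B) = (-T)/6 = -T/6)
K(174, -181)/(-88197) = -⅙*174/(-88197) = -29*(-1/88197) = 29/88197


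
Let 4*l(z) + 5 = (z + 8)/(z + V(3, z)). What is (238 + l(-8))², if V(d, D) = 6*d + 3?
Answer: 896809/16 ≈ 56051.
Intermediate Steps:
V(d, D) = 3 + 6*d
l(z) = -5/4 + (8 + z)/(4*(21 + z)) (l(z) = -5/4 + ((z + 8)/(z + (3 + 6*3)))/4 = -5/4 + ((8 + z)/(z + (3 + 18)))/4 = -5/4 + ((8 + z)/(z + 21))/4 = -5/4 + ((8 + z)/(21 + z))/4 = -5/4 + (8 + z)/(4*(21 + z)))
(238 + l(-8))² = (238 + (-97/4 - 1*(-8))/(21 - 8))² = (238 + (-97/4 + 8)/13)² = (238 + (1/13)*(-65/4))² = (238 - 5/4)² = (947/4)² = 896809/16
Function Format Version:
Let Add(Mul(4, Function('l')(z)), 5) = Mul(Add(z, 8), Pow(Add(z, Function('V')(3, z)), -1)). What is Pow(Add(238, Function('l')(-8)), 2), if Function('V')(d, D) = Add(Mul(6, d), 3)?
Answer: Rational(896809, 16) ≈ 56051.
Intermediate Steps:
Function('V')(d, D) = Add(3, Mul(6, d))
Function('l')(z) = Add(Rational(-5, 4), Mul(Rational(1, 4), Pow(Add(21, z), -1), Add(8, z))) (Function('l')(z) = Add(Rational(-5, 4), Mul(Rational(1, 4), Mul(Add(z, 8), Pow(Add(z, Add(3, Mul(6, 3))), -1)))) = Add(Rational(-5, 4), Mul(Rational(1, 4), Mul(Add(8, z), Pow(Add(z, Add(3, 18)), -1)))) = Add(Rational(-5, 4), Mul(Rational(1, 4), Mul(Add(8, z), Pow(Add(z, 21), -1)))) = Add(Rational(-5, 4), Mul(Rational(1, 4), Mul(Add(8, z), Pow(Add(21, z), -1)))) = Add(Rational(-5, 4), Mul(Rational(1, 4), Mul(Pow(Add(21, z), -1), Add(8, z)))) = Add(Rational(-5, 4), Mul(Rational(1, 4), Pow(Add(21, z), -1), Add(8, z))))
Pow(Add(238, Function('l')(-8)), 2) = Pow(Add(238, Mul(Pow(Add(21, -8), -1), Add(Rational(-97, 4), Mul(-1, -8)))), 2) = Pow(Add(238, Mul(Pow(13, -1), Add(Rational(-97, 4), 8))), 2) = Pow(Add(238, Mul(Rational(1, 13), Rational(-65, 4))), 2) = Pow(Add(238, Rational(-5, 4)), 2) = Pow(Rational(947, 4), 2) = Rational(896809, 16)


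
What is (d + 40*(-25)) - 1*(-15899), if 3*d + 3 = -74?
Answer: 44620/3 ≈ 14873.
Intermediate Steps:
d = -77/3 (d = -1 + (1/3)*(-74) = -1 - 74/3 = -77/3 ≈ -25.667)
(d + 40*(-25)) - 1*(-15899) = (-77/3 + 40*(-25)) - 1*(-15899) = (-77/3 - 1000) + 15899 = -3077/3 + 15899 = 44620/3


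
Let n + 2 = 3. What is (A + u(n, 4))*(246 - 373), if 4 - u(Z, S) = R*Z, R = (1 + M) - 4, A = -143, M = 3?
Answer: 17653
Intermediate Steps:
R = 0 (R = (1 + 3) - 4 = 4 - 4 = 0)
n = 1 (n = -2 + 3 = 1)
u(Z, S) = 4 (u(Z, S) = 4 - 0*Z = 4 - 1*0 = 4 + 0 = 4)
(A + u(n, 4))*(246 - 373) = (-143 + 4)*(246 - 373) = -139*(-127) = 17653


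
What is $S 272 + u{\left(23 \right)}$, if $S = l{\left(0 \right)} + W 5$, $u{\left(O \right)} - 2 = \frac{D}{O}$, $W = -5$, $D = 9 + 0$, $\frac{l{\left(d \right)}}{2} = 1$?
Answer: $- \frac{143833}{23} \approx -6253.6$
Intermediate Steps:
$l{\left(d \right)} = 2$ ($l{\left(d \right)} = 2 \cdot 1 = 2$)
$D = 9$
$u{\left(O \right)} = 2 + \frac{9}{O}$
$S = -23$ ($S = 2 - 25 = -23$)
$S 272 + u{\left(23 \right)} = \left(-23\right) 272 + \left(2 + \frac{9}{23}\right) = -6256 + \left(2 + 9 \cdot \frac{1}{23}\right) = -6256 + \left(2 + \frac{9}{23}\right) = -6256 + \frac{55}{23} = - \frac{143833}{23}$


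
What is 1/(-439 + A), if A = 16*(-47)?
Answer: -1/1191 ≈ -0.00083963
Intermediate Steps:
A = -752
1/(-439 + A) = 1/(-439 - 752) = 1/(-1191) = -1/1191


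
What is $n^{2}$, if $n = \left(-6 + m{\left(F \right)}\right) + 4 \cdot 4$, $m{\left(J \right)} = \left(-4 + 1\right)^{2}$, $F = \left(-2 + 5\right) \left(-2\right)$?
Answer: $361$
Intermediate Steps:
$F = -6$ ($F = 3 \left(-2\right) = -6$)
$m{\left(J \right)} = 9$ ($m{\left(J \right)} = \left(-3\right)^{2} = 9$)
$n = 19$ ($n = \left(-6 + 9\right) + 4 \cdot 4 = 3 + 16 = 19$)
$n^{2} = 19^{2} = 361$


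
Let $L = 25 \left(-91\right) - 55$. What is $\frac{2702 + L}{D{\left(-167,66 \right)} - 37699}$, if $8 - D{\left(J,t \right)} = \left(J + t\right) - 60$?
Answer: $- \frac{62}{6255} \approx -0.0099121$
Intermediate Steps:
$L = -2330$ ($L = -2275 - 55 = -2330$)
$D{\left(J,t \right)} = 68 - J - t$ ($D{\left(J,t \right)} = 8 - \left(\left(J + t\right) - 60\right) = 8 - \left(-60 + J + t\right) = 68 - J - t$)
$\frac{2702 + L}{D{\left(-167,66 \right)} - 37699} = \frac{2702 - 2330}{\left(68 - -167 - 66\right) - 37699} = \frac{372}{\left(68 + 167 - 66\right) - 37699} = \frac{372}{169 - 37699} = \frac{372}{-37530} = 372 \left(- \frac{1}{37530}\right) = - \frac{62}{6255}$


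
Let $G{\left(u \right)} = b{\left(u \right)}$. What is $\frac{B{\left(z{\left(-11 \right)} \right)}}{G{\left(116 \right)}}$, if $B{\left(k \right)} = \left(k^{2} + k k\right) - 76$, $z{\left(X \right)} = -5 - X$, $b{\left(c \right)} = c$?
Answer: $- \frac{1}{29} \approx -0.034483$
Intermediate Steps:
$G{\left(u \right)} = u$
$B{\left(k \right)} = -76 + 2 k^{2}$ ($B{\left(k \right)} = \left(k^{2} + k^{2}\right) - 76 = 2 k^{2} - 76 = -76 + 2 k^{2}$)
$\frac{B{\left(z{\left(-11 \right)} \right)}}{G{\left(116 \right)}} = \frac{-76 + 2 \left(-5 - -11\right)^{2}}{116} = \left(-76 + 2 \left(-5 + 11\right)^{2}\right) \frac{1}{116} = \left(-76 + 2 \cdot 6^{2}\right) \frac{1}{116} = \left(-76 + 2 \cdot 36\right) \frac{1}{116} = \left(-76 + 72\right) \frac{1}{116} = \left(-4\right) \frac{1}{116} = - \frac{1}{29}$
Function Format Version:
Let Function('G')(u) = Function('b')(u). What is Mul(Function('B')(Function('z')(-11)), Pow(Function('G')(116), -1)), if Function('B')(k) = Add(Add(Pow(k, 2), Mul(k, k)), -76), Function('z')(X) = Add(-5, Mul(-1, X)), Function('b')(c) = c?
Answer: Rational(-1, 29) ≈ -0.034483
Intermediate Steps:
Function('G')(u) = u
Function('B')(k) = Add(-76, Mul(2, Pow(k, 2))) (Function('B')(k) = Add(Add(Pow(k, 2), Pow(k, 2)), -76) = Add(Mul(2, Pow(k, 2)), -76) = Add(-76, Mul(2, Pow(k, 2))))
Mul(Function('B')(Function('z')(-11)), Pow(Function('G')(116), -1)) = Mul(Add(-76, Mul(2, Pow(Add(-5, Mul(-1, -11)), 2))), Pow(116, -1)) = Mul(Add(-76, Mul(2, Pow(Add(-5, 11), 2))), Rational(1, 116)) = Mul(Add(-76, Mul(2, Pow(6, 2))), Rational(1, 116)) = Mul(Add(-76, Mul(2, 36)), Rational(1, 116)) = Mul(Add(-76, 72), Rational(1, 116)) = Mul(-4, Rational(1, 116)) = Rational(-1, 29)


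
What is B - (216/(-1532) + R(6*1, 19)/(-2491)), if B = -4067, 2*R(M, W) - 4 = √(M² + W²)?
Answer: -3879998271/954053 + √397/4982 ≈ -4066.9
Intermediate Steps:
R(M, W) = 2 + √(M² + W²)/2
B - (216/(-1532) + R(6*1, 19)/(-2491)) = -4067 - (216/(-1532) + (2 + √((6*1)² + 19²)/2)/(-2491)) = -4067 - (216*(-1/1532) + (2 + √(6² + 361)/2)*(-1/2491)) = -4067 - (-54/383 + (2 + √(36 + 361)/2)*(-1/2491)) = -4067 - (-54/383 + (2 + √397/2)*(-1/2491)) = -4067 - (-54/383 + (-2/2491 - √397/4982)) = -4067 - (-135280/954053 - √397/4982) = -4067 + (135280/954053 + √397/4982) = -3879998271/954053 + √397/4982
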